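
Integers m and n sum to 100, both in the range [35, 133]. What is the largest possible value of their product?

With m + n fixed, mn peaks when the two are closest together.
Taking m = 50 and n = 50 (both in [35, 133]) gives mn = 2500.

2500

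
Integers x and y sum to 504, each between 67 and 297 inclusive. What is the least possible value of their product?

61479

For a fixed sum, xy is smallest when x and y are as far apart as possible.
At the endpoint x = 207, y = 504 − 207 = 297, so xy = 207 × 297 = 61479.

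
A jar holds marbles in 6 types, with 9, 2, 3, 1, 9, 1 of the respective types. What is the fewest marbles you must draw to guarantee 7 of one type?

20

In the worst case you take as many as possible of each type without reaching 7: 6 + 2 + 3 + 1 + 6 + 1 = 19.
The next one must give 7 of some type, so 19 + 1 = 20.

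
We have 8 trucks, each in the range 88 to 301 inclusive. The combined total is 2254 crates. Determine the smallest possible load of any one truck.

147

Minimizing one value means maximizing the remaining 7.
The other 7 contribute at most 7 × 301 = 2107, leaving at least 2254 − 2107 = 147.
Since 147 ≥ 88, this is achievable: one at 147 and 7 at 301.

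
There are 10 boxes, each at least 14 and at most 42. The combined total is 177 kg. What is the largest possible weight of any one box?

Maximizing one value means minimizing the remaining 9.
The other 9 contribute at least 9 × 14 = 126, leaving at most 177 − 126 = 51.
But each box is capped at 42, so the maximum is 42.
Achievable: one at 42 and the other 9 totalling 135, which fits since 9 × 14 ≤ 135 ≤ 9 × 42.

42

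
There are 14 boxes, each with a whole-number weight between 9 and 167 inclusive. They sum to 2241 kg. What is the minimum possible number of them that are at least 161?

1

Suppose at most 14 − j of them reach 161; then j values are ≤ 160 and the rest ≤ 167.
The total is then ≤ 160·j + 167·(14 − j) = 2338 − 7j. For this to be ≥ 2241 we need j ≤ 13, so at least 14 − 13 = 1 must reach 161.
Exactly 1 works: 1 value at 167 and 13 at 160 total 2247; lower one of the high values by 6 (still ≥ 161) to hit 2241.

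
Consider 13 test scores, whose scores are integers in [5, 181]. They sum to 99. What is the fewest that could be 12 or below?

If only k of them are at most 12, the other 13 − k are at least 13, so the total is at least (13 − k)·13 + k·5.
This is ≤ 99, so (13 − k)·13 + 5k ≤ 99, which gives k ≥ 9.
Exactly 9 works: 9 values at 5 and 4 at 13 total 97; raise one of the low values by 2 (still ≤ 12) to hit 99.

9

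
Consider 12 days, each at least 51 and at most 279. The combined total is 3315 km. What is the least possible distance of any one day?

246

Minimizing one value means maximizing the remaining 11.
The other 11 contribute at most 11 × 279 = 3069, leaving at least 3315 − 3069 = 246.
Since 246 ≥ 51, this is achievable: one at 246 and 11 at 279.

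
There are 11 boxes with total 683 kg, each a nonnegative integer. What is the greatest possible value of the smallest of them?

62

If every one of the 11 were at least 63, the total would be at least 11 × 63 = 693 > 683.
Equality holds with 10 values of 62 and 1 value of 63.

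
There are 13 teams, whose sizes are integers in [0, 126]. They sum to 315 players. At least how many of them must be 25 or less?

Each value above 25 is at least 26, contributing at least 26 − 0 = 26 above the floor 0.
The sum exceeds the floor total 0 by 315, so at most ⌊315/26⌋ = 12 exceed 25, and at least 1 are ≤ 25.
Exactly 1 works: 1 value at 0 and 12 at 26 total 312; raise one of the low values by 3 (still ≤ 25) to hit 315.

1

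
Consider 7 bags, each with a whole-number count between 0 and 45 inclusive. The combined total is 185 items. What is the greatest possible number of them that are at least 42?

4

Suppose k of them are at least 42. Those contribute at least 42 each and the other 7 − k at least 0 each.
So the total is at least 42k + 0(7 − k) = 0 + 42k. This must be ≤ 185, giving k ≤ 4.
k = 4 is achieved by 4 values at 42 and 3 at 0, total 168; add 17 to one value (staying below 42) to reach 185.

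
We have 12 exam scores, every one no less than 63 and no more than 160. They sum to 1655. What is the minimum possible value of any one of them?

To make one score as small as possible, make the other 11 as large as possible.
The other 11 can take up 11 × 160 = 1760 ≥ 1655 − 63, so one score can sit at its floor of 63.
Achievable: one at 63 and the other 11 totalling 1592, which fits since 11 × 63 ≤ 1592 ≤ 11 × 160.

63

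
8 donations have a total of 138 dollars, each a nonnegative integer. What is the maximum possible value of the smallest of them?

The 8 values sum to 138, so their minimum is at most ⌊138/8⌋ = 17.
Achievable: 6 of them at 17 and 2 at 18 total 138.

17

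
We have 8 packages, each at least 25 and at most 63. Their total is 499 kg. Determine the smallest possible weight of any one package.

To make one package as small as possible, make the other 7 as large as possible.
The other 7 contribute at most 7 × 63 = 441, leaving at least 499 − 441 = 58.
Since 58 ≥ 25, this is achievable: one at 58 and 7 at 63.

58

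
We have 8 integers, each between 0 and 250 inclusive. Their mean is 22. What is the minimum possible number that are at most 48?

The total is 8 × 22 = 176.
If only k of them are at most 48, the other 8 − k are at least 49, so the total is at least (8 − k)·49 + k·0.
This is ≤ 176, so (8 − k)·49 + 0k ≤ 176, which gives k ≥ 5.
Exactly 5 works: 5 values at 0 and 3 at 49 total 147; raise one of the low values by 29 (still ≤ 48) to hit 176.

5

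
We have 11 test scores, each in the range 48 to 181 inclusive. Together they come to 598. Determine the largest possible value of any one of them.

Maximizing one value means minimizing the remaining 10.
The other 10 contribute at least 10 × 48 = 480, leaving at most 598 − 480 = 118.
Since 118 ≤ 181, this is achievable: one at 118 and 10 at 48.

118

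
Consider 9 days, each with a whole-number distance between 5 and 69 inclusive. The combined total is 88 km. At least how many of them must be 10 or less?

Each value above 10 is at least 11, contributing at least 11 − 5 = 6 above the floor 5.
The sum exceeds the floor total 45 by 43, so at most ⌊43/6⌋ = 7 exceed 10, and at least 2 are ≤ 10.
Exactly 2 works: 2 values at 5 and 7 at 11 total 87; raise one of the low values by 1 (still ≤ 10) to hit 88.

2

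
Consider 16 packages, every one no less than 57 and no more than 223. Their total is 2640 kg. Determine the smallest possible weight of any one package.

57

Minimizing one value means maximizing the remaining 15.
The other 15 can take up 15 × 223 = 3345 ≥ 2640 − 57, so one package can sit at its floor of 57.
Achievable: one at 57 and the other 15 totalling 2583, which fits since 15 × 57 ≤ 2583 ≤ 15 × 223.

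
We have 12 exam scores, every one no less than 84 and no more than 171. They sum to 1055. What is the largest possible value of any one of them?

Maximizing one value means minimizing the remaining 11.
The other 11 contribute at least 11 × 84 = 924, leaving at most 1055 − 924 = 131.
Since 131 ≤ 171, this is achievable: one at 131 and 11 at 84.

131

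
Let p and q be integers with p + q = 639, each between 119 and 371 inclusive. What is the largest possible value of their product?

102080

For a fixed sum, the product pq is largest when p and q are as close as possible.
Taking p = 319 and q = 320 (both in [119, 371]) gives pq = 102080.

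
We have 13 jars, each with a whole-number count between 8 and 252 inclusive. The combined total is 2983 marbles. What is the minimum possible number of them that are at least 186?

9

If only k of them are at least 186, the other 13 − k are at most 185, so the total is at most k·252 + (13 − k)·185.
This must reach 2983, so k·252 + (13 − k)·185 ≥ 2983, giving k ≥ 9.
Exactly 9 works: 9 values at 252 and 4 at 185 total 3008; lower one of the high values by 25 (still ≥ 186) to hit 2983.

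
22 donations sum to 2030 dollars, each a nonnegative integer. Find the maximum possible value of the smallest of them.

The average is 2030/22 < 93, so some value is ≤ 92.
Equality holds with 16 values of 92 and 6 values of 93.

92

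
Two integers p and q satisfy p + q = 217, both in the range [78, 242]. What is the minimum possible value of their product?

Since p + q is fixed, pushing one of them to its bound minimizes the product.
At the endpoint p = 78, q = 217 − 78 = 139, so pq = 78 × 139 = 10842.

10842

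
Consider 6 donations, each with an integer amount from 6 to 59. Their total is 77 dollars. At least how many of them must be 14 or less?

2

Each value above 14 is at least 15, contributing at least 15 − 6 = 9 above the floor 6.
The sum exceeds the floor total 36 by 41, so at most ⌊41/9⌋ = 4 exceed 14, and at least 2 are ≤ 14.
Exactly 2 works: 2 values at 6 and 4 at 15 total 72; raise one of the low values by 5 (still ≤ 14) to hit 77.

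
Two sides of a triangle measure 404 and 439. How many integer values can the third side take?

807

The triangle inequality gives |404 − 439| < c < 404 + 439, i.e. 35 < c < 843.
So c can be any integer from 36 to 842: 807 values.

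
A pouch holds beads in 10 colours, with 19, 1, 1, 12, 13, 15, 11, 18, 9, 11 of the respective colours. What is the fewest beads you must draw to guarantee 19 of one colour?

110

In the worst case you take as many as possible of each colour without reaching 19: 18 + 1 + 1 + 12 + 13 + 15 + 11 + 18 + 9 + 11 = 109.
The next one must give 19 of some colour, so 109 + 1 = 110.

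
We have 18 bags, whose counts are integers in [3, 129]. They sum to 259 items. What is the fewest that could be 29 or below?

11

Each value above 29 is at least 30, contributing at least 30 − 3 = 27 above the floor 3.
The sum exceeds the floor total 54 by 205, so at most ⌊205/27⌋ = 7 exceed 29, and at least 11 are ≤ 29.
Exactly 11 works: 11 values at 3 and 7 at 30 total 243; raise one of the low values by 16 (still ≤ 29) to hit 259.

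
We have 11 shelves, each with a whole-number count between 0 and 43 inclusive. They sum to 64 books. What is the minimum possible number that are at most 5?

Let j be the number exceeding 5. Then the total is ≥ 6·j + 0·(11 − j) = 0 + 6j.
So 6j ≤ 64 and j ≤ 10; hence at least 11 − 10 = 1 are ≤ 5.
Exactly 1 works: 1 value at 0 and 10 at 6 total 60; raise one of the low values by 4 (still ≤ 5) to hit 64.

1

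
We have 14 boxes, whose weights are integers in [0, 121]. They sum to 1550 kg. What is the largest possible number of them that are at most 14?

1

Suppose k of them are at most 14. Those contribute at most 14 each and the rest at most 121 each.
So the total is at most 14k + 121(14 − k) = 1694 − 107k. This must still be ≥ 1550, so k ≤ 1.
k = 1 is achieved by 1 value at 14 and 13 at 121, total 1587; lower one of the 121's by 37 (still > 14) to reach 1550.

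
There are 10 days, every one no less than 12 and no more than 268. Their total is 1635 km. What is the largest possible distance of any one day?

268

To make one day as large as possible, make the other 9 as small as possible.
The other 9 contribute at least 9 × 12 = 108, leaving at most 1635 − 108 = 1527.
But each day is capped at 268, so the maximum is 268.
Achievable: one at 268 and the other 9 totalling 1367, which fits since 9 × 12 ≤ 1367 ≤ 9 × 268.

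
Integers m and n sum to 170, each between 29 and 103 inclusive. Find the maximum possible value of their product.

7225

With m + n fixed, mn peaks when the two are closest together.
Taking m = 85 and n = 85 (both in [29, 103]) gives mn = 7225.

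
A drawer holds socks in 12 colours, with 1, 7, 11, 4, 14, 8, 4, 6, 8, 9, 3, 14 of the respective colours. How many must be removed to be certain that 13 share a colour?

86

In the worst case you take as many as possible of each colour without reaching 13: 1 + 7 + 11 + 4 + 12 + 8 + 4 + 6 + 8 + 9 + 3 + 12 = 85.
The next one must give 13 of some colour, so 85 + 1 = 86.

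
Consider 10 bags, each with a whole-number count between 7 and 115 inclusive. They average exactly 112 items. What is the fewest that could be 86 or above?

9

The total is 10 × 112 = 1120.
If only k of them are at least 86, the other 10 − k are at most 85, so the total is at most k·115 + (10 − k)·85.
This must reach 1120, so k·115 + (10 − k)·85 ≥ 1120, giving k ≥ 9.
Exactly 9 works: 9 values at 115 and 1 at 85 total 1120.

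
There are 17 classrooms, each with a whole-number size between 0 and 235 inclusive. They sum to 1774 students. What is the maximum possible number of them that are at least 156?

With k values at 156 or above and the rest at least 0, the sum is at least 0 + 156k.
Since the sum is 1774, we need 156k ≤ 1774, i.e. k ≤ 11.
k = 11 is achieved by 11 values at 156 and 6 at 0, total 1716; add 58 to one value (staying below 156) to reach 1774.

11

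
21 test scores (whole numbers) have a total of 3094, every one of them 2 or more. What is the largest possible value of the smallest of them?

147

If every one of the 21 were at least 148, the total would be at least 21 × 148 = 3108 > 3094.
Equality holds with 14 values of 147 and 7 values of 148.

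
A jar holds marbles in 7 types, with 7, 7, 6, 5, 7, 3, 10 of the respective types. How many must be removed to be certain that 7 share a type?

39

In the worst case you take as many as possible of each type without reaching 7: 6 + 6 + 6 + 5 + 6 + 3 + 6 = 38.
The next one must give 7 of some type, so 38 + 1 = 39.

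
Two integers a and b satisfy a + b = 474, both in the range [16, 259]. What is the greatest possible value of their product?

56169

With a + b fixed, ab peaks when the two are closest together.
Taking a = 237 and b = 237 (both in [16, 259]) gives ab = 56169.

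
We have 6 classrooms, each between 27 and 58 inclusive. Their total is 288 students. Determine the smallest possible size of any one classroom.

To make one classroom as small as possible, make the other 5 as large as possible.
The other 5 can take up 5 × 58 = 290 ≥ 288 − 27, so one classroom can sit at its floor of 27.
Achievable: one at 27 and the other 5 totalling 261, which fits since 5 × 27 ≤ 261 ≤ 5 × 58.

27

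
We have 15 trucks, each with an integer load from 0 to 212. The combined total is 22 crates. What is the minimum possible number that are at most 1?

Each value above 1 is at least 2, contributing at least 2 − 0 = 2 above the floor 0.
The sum exceeds the floor total 0 by 22, so at most ⌊22/2⌋ = 11 exceed 1, and at least 4 are ≤ 1.
Exactly 4 works: 4 values at 0 and 11 at 2 total 22.

4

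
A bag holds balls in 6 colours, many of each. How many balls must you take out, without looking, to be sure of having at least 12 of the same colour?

67

You could draw 11 of every colour without reaching 12 of any — 66 in all.
One more forces 12 of some colour, so 66 + 1 = 67.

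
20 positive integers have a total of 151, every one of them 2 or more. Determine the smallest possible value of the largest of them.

Some value must be at least ⌈151/20⌉ = 8, since 20 × 7 = 140 < 151.
Taking 9 copies of 7 and 11 copies of 8 gives exactly 151, so 8 is attained.

8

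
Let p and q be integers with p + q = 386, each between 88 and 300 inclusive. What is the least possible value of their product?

26224

pq = p(386 − p) is concave in p, so over [88, 298] it is minimized at an endpoint.
At the endpoint p = 88, q = 386 − 88 = 298, so pq = 88 × 298 = 26224.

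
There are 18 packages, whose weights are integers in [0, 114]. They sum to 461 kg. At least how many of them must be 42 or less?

Each value above 42 is at least 43, contributing at least 43 − 0 = 43 above the floor 0.
The sum exceeds the floor total 0 by 461, so at most ⌊461/43⌋ = 10 exceed 42, and at least 8 are ≤ 42.
Exactly 8 works: 8 values at 0 and 10 at 43 total 430; raise one of the low values by 31 (still ≤ 42) to hit 461.

8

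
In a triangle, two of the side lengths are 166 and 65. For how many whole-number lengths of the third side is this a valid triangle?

129

The triangle inequality gives |166 − 65| < c < 166 + 65, i.e. 101 < c < 231.
So c can be any integer from 102 to 230: 129 values.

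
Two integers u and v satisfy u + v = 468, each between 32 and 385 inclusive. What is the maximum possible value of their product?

54756

uv = u(468 − u) is maximized when u is as near 468/2 as the bounds allow.
Taking u = 234 and v = 234 (both in [32, 385]) gives uv = 54756.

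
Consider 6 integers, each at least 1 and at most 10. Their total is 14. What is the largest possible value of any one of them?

Maximizing one value means minimizing the remaining 5.
The other 5 contribute at least 5 × 1 = 5, leaving at most 14 − 5 = 9.
Since 9 ≤ 10, this is achievable: one at 9 and 5 at 1.

9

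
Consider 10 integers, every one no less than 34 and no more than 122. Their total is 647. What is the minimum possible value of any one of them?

To make one integer as small as possible, make the other 9 as large as possible.
The other 9 can take up 9 × 122 = 1098 ≥ 647 − 34, so one integer can sit at its floor of 34.
Achievable: one at 34 and the other 9 totalling 613, which fits since 9 × 34 ≤ 613 ≤ 9 × 122.

34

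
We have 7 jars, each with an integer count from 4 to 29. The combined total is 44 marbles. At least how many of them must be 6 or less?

2

If only k of them are at most 6, the other 7 − k are at least 7, so the total is at least (7 − k)·7 + k·4.
This is ≤ 44, so (7 − k)·7 + 4k ≤ 44, which gives k ≥ 2.
Exactly 2 works: 2 values at 4 and 5 at 7 total 43; raise one of the low values by 1 (still ≤ 6) to hit 44.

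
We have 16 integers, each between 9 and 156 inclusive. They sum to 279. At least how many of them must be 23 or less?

Each value above 23 is at least 24, contributing at least 24 − 9 = 15 above the floor 9.
The sum exceeds the floor total 144 by 135, so at most ⌊135/15⌋ = 9 exceed 23, and at least 7 are ≤ 23.
Exactly 7 works: 7 values at 9 and 9 at 24 total 279.

7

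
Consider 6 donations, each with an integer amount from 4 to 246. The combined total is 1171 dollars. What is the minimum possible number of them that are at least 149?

Suppose at most 6 − j of them reach 149; then j values are ≤ 148 and the rest ≤ 246.
The total is then ≤ 148·j + 246·(6 − j) = 1476 − 98j. For this to be ≥ 1171 we need j ≤ 3, so at least 6 − 3 = 3 must reach 149.
Exactly 3 works: 3 values at 246 and 3 at 148 total 1182; lower one of the high values by 11 (still ≥ 149) to hit 1171.

3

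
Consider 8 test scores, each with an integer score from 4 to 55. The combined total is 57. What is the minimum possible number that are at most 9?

Let j be the number exceeding 9. Then the total is ≥ 10·j + 4·(8 − j) = 32 + 6j.
So 6j ≤ 25 and j ≤ 4; hence at least 8 − 4 = 4 are ≤ 9.
Exactly 4 works: 4 values at 4 and 4 at 10 total 56; raise one of the low values by 1 (still ≤ 9) to hit 57.

4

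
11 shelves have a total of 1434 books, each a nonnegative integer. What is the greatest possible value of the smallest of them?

130

The 11 values sum to 1434, so their minimum is at most ⌊1434/11⌋ = 130.
Achievable: 7 of them at 130 and 4 at 131 total 1434.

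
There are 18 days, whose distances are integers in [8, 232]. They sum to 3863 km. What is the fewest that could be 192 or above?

11

Each value short of 192 is at most 191, costing at least 232 − 191 = 41 against the maximum total of 4176.
We can afford to lose at most 4176 − 3863 = 313, so at most ⌊313/41⌋ = 7 fall short, and at least 11 are ≥ 192.
Exactly 11 works: 11 values at 232 and 7 at 191 total 3889; lower one of the high values by 26 (still ≥ 192) to hit 3863.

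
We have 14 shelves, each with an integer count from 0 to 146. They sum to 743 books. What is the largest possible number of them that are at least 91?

Suppose k of them are at least 91. Those contribute at least 91 each and the other 14 − k at least 0 each.
So the total is at least 91k + 0(14 − k) = 0 + 91k. This must be ≤ 743, giving k ≤ 8.
k = 8 is achieved by 8 values at 91 and 6 at 0, total 728; add 15 to one value (staying below 91) to reach 743.

8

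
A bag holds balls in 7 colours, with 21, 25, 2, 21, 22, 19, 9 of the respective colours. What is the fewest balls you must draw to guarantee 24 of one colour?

118

In the worst case you take as many as possible of each colour without reaching 24: 21 + 23 + 2 + 21 + 22 + 19 + 9 = 117.
The next one must give 24 of some colour, so 117 + 1 = 118.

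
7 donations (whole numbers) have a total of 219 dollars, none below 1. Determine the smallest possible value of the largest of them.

32

If every one of the 7 were at most 31, the total would be at most 7 × 31 = 217 < 219.
Equality holds with 2 values of 32 and 5 values of 31.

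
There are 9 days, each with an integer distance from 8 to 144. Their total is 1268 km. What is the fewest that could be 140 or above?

Each value short of 140 is at most 139, costing at least 144 − 139 = 5 against the maximum total of 1296.
We can afford to lose at most 1296 − 1268 = 28, so at most ⌊28/5⌋ = 5 fall short, and at least 4 are ≥ 140.
Exactly 4 works: 4 values at 144 and 5 at 139 total 1271; lower one of the high values by 3 (still ≥ 140) to hit 1268.

4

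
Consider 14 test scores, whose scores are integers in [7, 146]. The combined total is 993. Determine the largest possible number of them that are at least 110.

Suppose k of them are at least 110. Those contribute at least 110 each and the other 14 − k at least 7 each.
So the total is at least 110k + 7(14 − k) = 98 + 103k. This must be ≤ 993, giving k ≤ 8.
k = 8 is achieved by 8 values at 110 and 6 at 7, total 922; add 71 to one value (staying below 110) to reach 993.

8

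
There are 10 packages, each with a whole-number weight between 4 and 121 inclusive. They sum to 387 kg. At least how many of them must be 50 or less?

Let j be the number exceeding 50. Then the total is ≥ 51·j + 4·(10 − j) = 40 + 47j.
So 47j ≤ 347 and j ≤ 7; hence at least 10 − 7 = 3 are ≤ 50.
Exactly 3 works: 3 values at 4 and 7 at 51 total 369; raise one of the low values by 18 (still ≤ 50) to hit 387.

3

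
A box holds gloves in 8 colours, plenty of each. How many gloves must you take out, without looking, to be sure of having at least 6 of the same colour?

41

You could draw 5 of every colour without reaching 6 of any — 40 in all.
One more forces 6 of some colour, so 40 + 1 = 41.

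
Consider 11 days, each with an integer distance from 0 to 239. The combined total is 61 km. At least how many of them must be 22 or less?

9

Each value above 22 is at least 23, contributing at least 23 − 0 = 23 above the floor 0.
The sum exceeds the floor total 0 by 61, so at most ⌊61/23⌋ = 2 exceed 22, and at least 9 are ≤ 22.
Exactly 9 works: 9 values at 0 and 2 at 23 total 46; raise one of the low values by 15 (still ≤ 22) to hit 61.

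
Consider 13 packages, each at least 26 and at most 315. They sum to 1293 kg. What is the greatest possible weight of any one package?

315

To make one package as large as possible, make the other 12 as small as possible.
The other 12 contribute at least 12 × 26 = 312, leaving at most 1293 − 312 = 981.
But each package is capped at 315, so the maximum is 315.
Achievable: one at 315 and the other 12 totalling 978, which fits since 12 × 26 ≤ 978 ≤ 12 × 315.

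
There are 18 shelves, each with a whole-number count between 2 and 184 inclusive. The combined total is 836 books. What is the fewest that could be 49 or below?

If only k of them are at most 49, the other 18 − k are at least 50, so the total is at least (18 − k)·50 + k·2.
This is ≤ 836, so (18 − k)·50 + 2k ≤ 836, which gives k ≥ 2.
Exactly 2 works: 2 values at 2 and 16 at 50 total 804; raise one of the low values by 32 (still ≤ 49) to hit 836.

2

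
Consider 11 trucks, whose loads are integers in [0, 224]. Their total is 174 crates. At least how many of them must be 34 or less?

Let j be the number exceeding 34. Then the total is ≥ 35·j + 0·(11 − j) = 0 + 35j.
So 35j ≤ 174 and j ≤ 4; hence at least 11 − 4 = 7 are ≤ 34.
Exactly 7 works: 7 values at 0 and 4 at 35 total 140; raise one of the low values by 34 (still ≤ 34) to hit 174.

7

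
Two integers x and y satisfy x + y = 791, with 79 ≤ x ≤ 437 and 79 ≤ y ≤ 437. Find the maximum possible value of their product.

156420

xy = x(791 − x) is maximized when x is as near 791/2 as the bounds allow.
Taking x = 395 and y = 396 (both in [79, 437]) gives xy = 156420.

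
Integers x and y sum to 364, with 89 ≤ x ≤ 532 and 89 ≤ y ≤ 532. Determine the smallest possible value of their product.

Since x + y is fixed, pushing one of them to its bound minimizes the product.
At the endpoint x = 89, y = 364 − 89 = 275, so xy = 89 × 275 = 24475.

24475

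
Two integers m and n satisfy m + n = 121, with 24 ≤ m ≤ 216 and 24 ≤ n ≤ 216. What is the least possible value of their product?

mn = m(121 − m) is concave in m, so over [24, 97] it is minimized at an endpoint.
The extreme feasible split is m = 24, n = 97, giving mn = 2328.

2328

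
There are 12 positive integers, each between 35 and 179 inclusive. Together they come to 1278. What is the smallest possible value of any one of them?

To make one integer as small as possible, make the other 11 as large as possible.
The other 11 can take up 11 × 179 = 1969 ≥ 1278 − 35, so one integer can sit at its floor of 35.
Achievable: one at 35 and the other 11 totalling 1243, which fits since 11 × 35 ≤ 1243 ≤ 11 × 179.

35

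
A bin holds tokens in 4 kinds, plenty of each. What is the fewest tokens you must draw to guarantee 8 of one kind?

29

You could draw 7 of every kind without reaching 8 of any — 28 in all.
One more forces 8 of some kind, so 28 + 1 = 29.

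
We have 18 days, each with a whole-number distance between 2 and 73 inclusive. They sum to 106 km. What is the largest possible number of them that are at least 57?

1

With k values at 57 or above and the rest at least 2, the sum is at least 36 + 55k.
Since the sum is 106, we need 55k ≤ 70, i.e. k ≤ 1.
k = 1 is achieved by 1 value at 57 and 17 at 2, total 91; add 15 to one value (staying below 57) to reach 106.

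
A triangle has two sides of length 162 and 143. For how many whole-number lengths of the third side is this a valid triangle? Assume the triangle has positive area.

The triangle inequality gives |162 − 143| < c < 162 + 143, i.e. 19 < c < 305.
So c can be any integer from 20 to 304: 285 values.

285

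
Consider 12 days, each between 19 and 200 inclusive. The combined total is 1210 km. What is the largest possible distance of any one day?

200

To make one day as large as possible, make the other 11 as small as possible.
The other 11 contribute at least 11 × 19 = 209, leaving at most 1210 − 209 = 1001.
But each day is capped at 200, so the maximum is 200.
Achievable: one at 200 and the other 11 totalling 1010, which fits since 11 × 19 ≤ 1010 ≤ 11 × 200.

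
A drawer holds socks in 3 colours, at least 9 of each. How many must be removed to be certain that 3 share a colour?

7

You could draw 2 of every colour without reaching 3 of any — 6 in all.
One more forces 3 of some colour, so 6 + 1 = 7.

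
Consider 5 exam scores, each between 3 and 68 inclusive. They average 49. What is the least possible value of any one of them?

Minimizing one value means maximizing the remaining 4.
The total is 5 × 49 = 245.
The other 4 can take up 4 × 68 = 272 ≥ 245 − 3, so one score can sit at its floor of 3.
Achievable: one at 3 and the other 4 totalling 242, which fits since 4 × 3 ≤ 242 ≤ 4 × 68.

3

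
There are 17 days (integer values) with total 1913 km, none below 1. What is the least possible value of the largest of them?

113

The 17 values sum to 1913, so their maximum is at least ⌈1913/17⌉ = 113.
Equality holds with 9 values of 113 and 8 values of 112.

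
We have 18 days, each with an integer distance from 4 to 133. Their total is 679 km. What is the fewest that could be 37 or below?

Each value above 37 is at least 38, contributing at least 38 − 4 = 34 above the floor 4.
The sum exceeds the floor total 72 by 607, so at most ⌊607/34⌋ = 17 exceed 37, and at least 1 are ≤ 37.
Exactly 1 works: 1 value at 4 and 17 at 38 total 650; raise one of the low values by 29 (still ≤ 37) to hit 679.

1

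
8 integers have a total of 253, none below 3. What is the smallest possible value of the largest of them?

32

If every one of the 8 were at most 31, the total would be at most 8 × 31 = 248 < 253.
Achievable: 5 of them at 32 and 3 at 31 total 253.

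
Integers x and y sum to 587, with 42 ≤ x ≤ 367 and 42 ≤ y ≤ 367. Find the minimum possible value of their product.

80740

Since x + y is fixed, pushing one of them to its bound minimizes the product.
The extreme feasible split is x = 220, y = 367, giving xy = 80740.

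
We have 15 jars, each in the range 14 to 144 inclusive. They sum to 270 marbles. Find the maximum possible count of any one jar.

To make one jar as large as possible, make the other 14 as small as possible.
The other 14 contribute at least 14 × 14 = 196, leaving at most 270 − 196 = 74.
Since 74 ≤ 144, this is achievable: one at 74 and 14 at 14.

74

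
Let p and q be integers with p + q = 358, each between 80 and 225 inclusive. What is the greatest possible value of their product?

With p + q fixed, pq peaks when the two are closest together.
Taking p = 179 and q = 179 (both in [80, 225]) gives pq = 32041.

32041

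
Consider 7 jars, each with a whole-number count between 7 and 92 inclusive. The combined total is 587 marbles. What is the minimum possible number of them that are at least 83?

2

Each value short of 83 is at most 82, costing at least 92 − 82 = 10 against the maximum total of 644.
We can afford to lose at most 644 − 587 = 57, so at most ⌊57/10⌋ = 5 fall short, and at least 2 are ≥ 83.
Exactly 2 works: 2 values at 92 and 5 at 82 total 594; lower one of the high values by 7 (still ≥ 83) to hit 587.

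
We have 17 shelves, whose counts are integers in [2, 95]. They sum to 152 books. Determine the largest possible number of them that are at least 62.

Suppose k of them are at least 62. Those contribute at least 62 each and the other 17 − k at least 2 each.
So the total is at least 62k + 2(17 − k) = 34 + 60k. This must be ≤ 152, giving k ≤ 1.
k = 1 is achieved by 1 value at 62 and 16 at 2, total 94; add 58 to one value (staying below 62) to reach 152.

1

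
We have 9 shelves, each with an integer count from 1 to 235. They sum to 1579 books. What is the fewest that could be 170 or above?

1

Suppose at most 9 − j of them reach 170; then j values are ≤ 169 and the rest ≤ 235.
The total is then ≤ 169·j + 235·(9 − j) = 2115 − 66j. For this to be ≥ 1579 we need j ≤ 8, so at least 9 − 8 = 1 must reach 170.
Exactly 1 works: 1 value at 235 and 8 at 169 total 1587; lower one of the high values by 8 (still ≥ 170) to hit 1579.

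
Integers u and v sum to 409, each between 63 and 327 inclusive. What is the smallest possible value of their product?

26814

Since u + v is fixed, pushing one of them to its bound minimizes the product.
The extreme feasible split is u = 82, v = 327, giving uv = 26814.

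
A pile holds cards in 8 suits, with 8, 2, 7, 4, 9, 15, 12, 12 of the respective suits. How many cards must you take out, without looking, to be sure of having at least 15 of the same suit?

69

In the worst case you take as many as possible of each suit without reaching 15: 8 + 2 + 7 + 4 + 9 + 14 + 12 + 12 = 68.
The next one must give 15 of some suit, so 68 + 1 = 69.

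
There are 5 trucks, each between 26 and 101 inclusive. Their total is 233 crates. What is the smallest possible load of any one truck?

26

To make one truck as small as possible, make the other 4 as large as possible.
The other 4 can take up 4 × 101 = 404 ≥ 233 − 26, so one truck can sit at its floor of 26.
Achievable: one at 26 and the other 4 totalling 207, which fits since 4 × 26 ≤ 207 ≤ 4 × 101.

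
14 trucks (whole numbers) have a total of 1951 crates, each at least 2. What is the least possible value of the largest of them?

140

Some value must be at least ⌈1951/14⌉ = 140, since 14 × 139 = 1946 < 1951.
Achievable: 5 of them at 140 and 9 at 139 total 1951.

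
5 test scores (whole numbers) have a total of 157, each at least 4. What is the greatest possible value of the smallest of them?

If every one of the 5 were at least 32, the total would be at least 5 × 32 = 160 > 157.
Achievable: 3 of them at 31 and 2 at 32 total 157.

31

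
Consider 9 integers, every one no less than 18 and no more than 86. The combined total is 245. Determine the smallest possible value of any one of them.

18

Minimizing one value means maximizing the remaining 8.
The other 8 can take up 8 × 86 = 688 ≥ 245 − 18, so one integer can sit at its floor of 18.
Achievable: one at 18 and the other 8 totalling 227, which fits since 8 × 18 ≤ 227 ≤ 8 × 86.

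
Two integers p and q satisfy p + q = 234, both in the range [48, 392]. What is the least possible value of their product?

8928

Since p + q is fixed, pushing one of them to its bound minimizes the product.
The extreme feasible split is p = 48, q = 186, giving pq = 8928.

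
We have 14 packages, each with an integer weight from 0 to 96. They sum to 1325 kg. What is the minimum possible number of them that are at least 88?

Each value short of 88 is at most 87, costing at least 96 − 87 = 9 against the maximum total of 1344.
We can afford to lose at most 1344 − 1325 = 19, so at most ⌊19/9⌋ = 2 fall short, and at least 12 are ≥ 88.
Exactly 12 works: 12 values at 96 and 2 at 87 total 1326; lower one of the high values by 1 (still ≥ 88) to hit 1325.

12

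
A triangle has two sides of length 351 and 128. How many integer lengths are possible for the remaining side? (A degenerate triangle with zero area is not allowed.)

The triangle inequality gives |351 − 128| < c < 351 + 128, i.e. 223 < c < 479.
So c can be any integer from 224 to 478: 255 values.

255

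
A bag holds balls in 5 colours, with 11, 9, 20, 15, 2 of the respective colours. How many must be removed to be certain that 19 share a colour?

56

In the worst case you take as many as possible of each colour without reaching 19: 11 + 9 + 18 + 15 + 2 = 55.
The next one must give 19 of some colour, so 55 + 1 = 56.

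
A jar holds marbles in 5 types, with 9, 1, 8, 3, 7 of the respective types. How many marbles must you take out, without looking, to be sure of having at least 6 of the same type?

In the worst case you take as many as possible of each type without reaching 6: 5 + 1 + 5 + 3 + 5 = 19.
The next one must give 6 of some type, so 19 + 1 = 20.

20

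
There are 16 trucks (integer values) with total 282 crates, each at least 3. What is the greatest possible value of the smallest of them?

17

If every one of the 16 were at least 18, the total would be at least 16 × 18 = 288 > 282.
Equality holds with 6 values of 17 and 10 values of 18.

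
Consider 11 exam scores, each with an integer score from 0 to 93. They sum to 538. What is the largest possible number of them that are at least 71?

7

With k values at 71 or above and the rest at least 0, the sum is at least 0 + 71k.
Since the sum is 538, we need 71k ≤ 538, i.e. k ≤ 7.
k = 7 is achieved by 7 values at 71 and 4 at 0, total 497; add 41 to one value (staying below 71) to reach 538.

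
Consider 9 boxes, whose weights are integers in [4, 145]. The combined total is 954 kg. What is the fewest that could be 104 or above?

1

Each value short of 104 is at most 103, costing at least 145 − 103 = 42 against the maximum total of 1305.
We can afford to lose at most 1305 − 954 = 351, so at most ⌊351/42⌋ = 8 fall short, and at least 1 are ≥ 104.
Exactly 1 works: 1 value at 145 and 8 at 103 total 969; lower one of the high values by 15 (still ≥ 104) to hit 954.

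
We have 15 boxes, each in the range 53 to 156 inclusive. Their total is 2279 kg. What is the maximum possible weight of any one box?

156

To make one box as large as possible, make the other 14 as small as possible.
The other 14 contribute at least 14 × 53 = 742, leaving at most 2279 − 742 = 1537.
But each box is capped at 156, so the maximum is 156.
Achievable: one at 156 and the other 14 totalling 2123, which fits since 14 × 53 ≤ 2123 ≤ 14 × 156.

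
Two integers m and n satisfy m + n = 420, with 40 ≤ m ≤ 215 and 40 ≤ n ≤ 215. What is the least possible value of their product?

44075

Since m + n is fixed, pushing one of them to its bound minimizes the product.
At the endpoint m = 205, n = 420 − 205 = 215, so mn = 205 × 215 = 44075.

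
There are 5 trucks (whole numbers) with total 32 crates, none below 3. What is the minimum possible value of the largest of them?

7

Some value must be at least ⌈32/5⌉ = 7, since 5 × 6 = 30 < 32.
Achievable: 2 of them at 7 and 3 at 6 total 32.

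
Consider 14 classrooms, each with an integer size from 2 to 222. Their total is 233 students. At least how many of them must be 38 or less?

Each value above 38 is at least 39, contributing at least 39 − 2 = 37 above the floor 2.
The sum exceeds the floor total 28 by 205, so at most ⌊205/37⌋ = 5 exceed 38, and at least 9 are ≤ 38.
Exactly 9 works: 9 values at 2 and 5 at 39 total 213; raise one of the low values by 20 (still ≤ 38) to hit 233.

9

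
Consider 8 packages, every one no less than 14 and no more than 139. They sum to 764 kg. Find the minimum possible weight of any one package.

14

To make one package as small as possible, make the other 7 as large as possible.
The other 7 can take up 7 × 139 = 973 ≥ 764 − 14, so one package can sit at its floor of 14.
Achievable: one at 14 and the other 7 totalling 750, which fits since 7 × 14 ≤ 750 ≤ 7 × 139.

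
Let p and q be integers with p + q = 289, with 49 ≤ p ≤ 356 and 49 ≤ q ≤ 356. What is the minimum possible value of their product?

Since p + q is fixed, pushing one of them to its bound minimizes the product.
The extreme feasible split is p = 49, q = 240, giving pq = 11760.

11760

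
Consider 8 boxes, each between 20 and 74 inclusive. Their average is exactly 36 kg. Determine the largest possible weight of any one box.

Maximizing one value means minimizing the remaining 7.
The total is 8 × 36 = 288.
The other 7 contribute at least 7 × 20 = 140, leaving at most 288 − 140 = 148.
But each box is capped at 74, so the maximum is 74.
Achievable: one at 74 and the other 7 totalling 214, which fits since 7 × 20 ≤ 214 ≤ 7 × 74.

74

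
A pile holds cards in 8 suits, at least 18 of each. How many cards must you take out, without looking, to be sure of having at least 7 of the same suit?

49

You could draw 6 of every suit without reaching 7 of any — 48 in all.
One more forces 7 of some suit, so 48 + 1 = 49.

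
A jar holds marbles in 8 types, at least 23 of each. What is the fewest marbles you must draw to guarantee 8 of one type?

In the worst case you draw 7 of each of the 8 types: 8 × 7 = 56.
One more forces 8 of some type, so 56 + 1 = 57.

57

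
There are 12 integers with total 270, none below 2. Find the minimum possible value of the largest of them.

23

Some value must be at least ⌈270/12⌉ = 23, since 12 × 22 = 264 < 270.
Achievable: 6 of them at 23 and 6 at 22 total 270.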